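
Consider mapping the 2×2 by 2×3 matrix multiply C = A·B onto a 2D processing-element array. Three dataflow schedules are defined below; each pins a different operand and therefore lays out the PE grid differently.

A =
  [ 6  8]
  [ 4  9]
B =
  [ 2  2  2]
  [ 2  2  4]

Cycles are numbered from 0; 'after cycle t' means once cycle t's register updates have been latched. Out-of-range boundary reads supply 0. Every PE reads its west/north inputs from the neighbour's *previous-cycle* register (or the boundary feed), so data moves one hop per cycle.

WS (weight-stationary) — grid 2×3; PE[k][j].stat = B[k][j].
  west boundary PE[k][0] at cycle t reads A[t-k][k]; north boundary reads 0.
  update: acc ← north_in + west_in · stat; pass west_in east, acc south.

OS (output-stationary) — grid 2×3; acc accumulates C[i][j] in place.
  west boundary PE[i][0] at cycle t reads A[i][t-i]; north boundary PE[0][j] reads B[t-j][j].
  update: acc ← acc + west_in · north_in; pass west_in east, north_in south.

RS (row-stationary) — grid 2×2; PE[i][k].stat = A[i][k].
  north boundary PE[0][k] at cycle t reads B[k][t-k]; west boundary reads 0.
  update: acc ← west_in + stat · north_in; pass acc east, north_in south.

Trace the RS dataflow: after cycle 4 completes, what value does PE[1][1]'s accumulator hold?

PE[1][1].acc = 44

RS on a 2×2 grid — tracing PE[1][1] and its feeders:
  cycle 0: PE[0][1] → acc 0, east 0, south 0
  cycle 0: PE[1][0] → acc 0, east 0, south 0
  cycle 0: PE[1][1] → acc 0, east 0, south 0
  cycle 1: PE[0][1] → acc 28, east 28, south 2
  cycle 1: PE[1][0] → acc 8, east 8, south 2
  cycle 1: PE[1][1] → acc 0, east 0, south 0
  cycle 2: PE[0][1] → acc 28, east 28, south 2
  cycle 2: PE[1][0] → acc 8, east 8, south 2
  cycle 2: PE[1][1] → acc 26, east 26, south 2
  cycle 3: PE[0][1] → acc 44, east 44, south 4
  cycle 3: PE[1][0] → acc 8, east 8, south 2
  cycle 3: PE[1][1] → acc 26, east 26, south 2
  cycle 4: PE[0][1] → acc 0, east 0, south 0
  cycle 4: PE[1][0] → acc 0, east 0, south 0
  cycle 4: PE[1][1] → acc 44, east 44, south 4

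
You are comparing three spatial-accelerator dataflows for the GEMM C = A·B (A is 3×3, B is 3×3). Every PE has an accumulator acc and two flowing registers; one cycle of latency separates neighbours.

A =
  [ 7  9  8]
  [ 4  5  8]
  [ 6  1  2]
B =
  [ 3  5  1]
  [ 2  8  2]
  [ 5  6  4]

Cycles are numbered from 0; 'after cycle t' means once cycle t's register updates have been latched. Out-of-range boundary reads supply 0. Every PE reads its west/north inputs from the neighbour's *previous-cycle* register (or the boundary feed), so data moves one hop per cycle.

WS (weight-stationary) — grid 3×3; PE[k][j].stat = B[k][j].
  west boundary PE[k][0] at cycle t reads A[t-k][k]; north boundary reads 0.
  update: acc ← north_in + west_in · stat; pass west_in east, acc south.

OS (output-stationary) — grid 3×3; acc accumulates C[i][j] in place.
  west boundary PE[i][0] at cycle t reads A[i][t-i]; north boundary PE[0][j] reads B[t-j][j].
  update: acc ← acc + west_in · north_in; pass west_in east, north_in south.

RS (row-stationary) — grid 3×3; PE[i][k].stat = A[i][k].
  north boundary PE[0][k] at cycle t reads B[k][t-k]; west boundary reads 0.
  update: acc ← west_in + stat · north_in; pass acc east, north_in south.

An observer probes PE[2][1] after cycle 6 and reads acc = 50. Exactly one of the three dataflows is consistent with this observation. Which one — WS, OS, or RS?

Under WS (3×3), PE[2][1]:
  cycle 0: PE[2][1] → acc 0, east 0, south 0
  cycle 1: PE[2][1] → acc 0, east 0, south 0
  cycle 2: PE[2][1] → acc 0, east 0, south 0
  cycle 3: PE[2][1] → acc 155, east 8, south 155
  cycle 4: PE[2][1] → acc 108, east 8, south 108
  cycle 5: PE[2][1] → acc 50, east 2, south 50
  cycle 6: PE[2][1] → acc 0, east 0, south 0
Under OS (3×3), PE[2][1]:
  cycle 0: PE[2][1] → acc 0, east 0, south 0
  cycle 1: PE[2][1] → acc 0, east 0, south 0
  cycle 2: PE[2][1] → acc 0, east 0, south 0
  cycle 3: PE[2][1] → acc 30, east 6, south 5
  cycle 4: PE[2][1] → acc 38, east 1, south 8
  cycle 5: PE[2][1] → acc 50, east 2, south 6
  cycle 6: PE[2][1] → acc 50, east 0, south 0
Under RS (3×3), PE[2][1]:
  cycle 0: PE[2][1] → acc 0, east 0, south 0
  cycle 1: PE[2][1] → acc 0, east 0, south 0
  cycle 2: PE[2][1] → acc 0, east 0, south 0
  cycle 3: PE[2][1] → acc 20, east 20, south 2
  cycle 4: PE[2][1] → acc 38, east 38, south 8
  cycle 5: PE[2][1] → acc 8, east 8, south 2
  cycle 6: PE[2][1] → acc 0, east 0, south 0

dataflow = OS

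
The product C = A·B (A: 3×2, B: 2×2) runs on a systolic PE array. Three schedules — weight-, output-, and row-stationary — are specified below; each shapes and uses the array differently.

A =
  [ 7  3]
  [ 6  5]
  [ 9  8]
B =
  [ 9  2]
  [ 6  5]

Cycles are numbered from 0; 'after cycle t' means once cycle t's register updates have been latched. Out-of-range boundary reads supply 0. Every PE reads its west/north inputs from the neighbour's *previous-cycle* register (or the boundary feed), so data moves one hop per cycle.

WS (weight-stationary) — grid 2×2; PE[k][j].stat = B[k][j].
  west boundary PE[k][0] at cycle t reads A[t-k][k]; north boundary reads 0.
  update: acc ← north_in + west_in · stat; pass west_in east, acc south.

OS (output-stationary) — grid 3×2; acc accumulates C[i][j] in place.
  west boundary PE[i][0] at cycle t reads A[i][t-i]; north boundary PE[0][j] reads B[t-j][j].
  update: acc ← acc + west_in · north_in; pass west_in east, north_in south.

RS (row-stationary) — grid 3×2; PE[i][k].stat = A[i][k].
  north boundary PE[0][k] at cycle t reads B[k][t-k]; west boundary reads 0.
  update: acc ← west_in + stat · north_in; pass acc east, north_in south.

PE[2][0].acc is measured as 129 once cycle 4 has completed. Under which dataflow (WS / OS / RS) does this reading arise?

dataflow = OS

WS (2×2): PE[2][0] does not exist.
Under OS (3×2), PE[2][0]:
  t=0 PE[2][0]: acc=0 h=0 v=0
  t=1 PE[2][0]: acc=0 h=0 v=0
  t=2 PE[2][0]: acc=81 h=9 v=9
  t=3 PE[2][0]: acc=129 h=8 v=6
  t=4 PE[2][0]: acc=129 h=0 v=0
Under RS (3×2), PE[2][0]:
  t=0 PE[2][0]: acc=0 h=0 v=0
  t=1 PE[2][0]: acc=0 h=0 v=0
  t=2 PE[2][0]: acc=81 h=81 v=9
  t=3 PE[2][0]: acc=18 h=18 v=2
  t=4 PE[2][0]: acc=0 h=0 v=0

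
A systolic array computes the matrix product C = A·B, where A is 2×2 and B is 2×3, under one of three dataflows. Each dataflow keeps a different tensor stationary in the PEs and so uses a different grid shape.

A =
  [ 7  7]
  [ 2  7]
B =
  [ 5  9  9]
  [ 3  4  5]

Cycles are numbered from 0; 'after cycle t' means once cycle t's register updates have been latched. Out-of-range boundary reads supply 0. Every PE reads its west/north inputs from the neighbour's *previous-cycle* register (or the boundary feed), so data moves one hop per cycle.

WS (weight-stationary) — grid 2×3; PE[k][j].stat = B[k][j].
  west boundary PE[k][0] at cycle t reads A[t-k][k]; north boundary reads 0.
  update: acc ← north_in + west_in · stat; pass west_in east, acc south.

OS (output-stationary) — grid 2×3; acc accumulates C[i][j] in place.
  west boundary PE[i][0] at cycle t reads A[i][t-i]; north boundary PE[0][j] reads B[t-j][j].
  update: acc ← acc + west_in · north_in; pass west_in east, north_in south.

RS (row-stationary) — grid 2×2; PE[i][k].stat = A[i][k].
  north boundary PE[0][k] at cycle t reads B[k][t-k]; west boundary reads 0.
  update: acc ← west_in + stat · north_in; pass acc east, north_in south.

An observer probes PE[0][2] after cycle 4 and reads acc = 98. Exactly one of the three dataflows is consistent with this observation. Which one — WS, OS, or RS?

dataflow = OS

WS (2×3 grid), PE[0][2]:
  c0 r0c2: 0 / 0 / 0
  c1 r0c2: 0 / 0 / 0
  c2 r0c2: 63 / 7 / 63
  c3 r0c2: 18 / 2 / 18
  c4 r0c2: 0 / 0 / 0
OS (2×3 grid), PE[0][2]:
  c0 r0c2: 0 / 0 / 0
  c1 r0c2: 0 / 0 / 0
  c2 r0c2: 63 / 7 / 9
  c3 r0c2: 98 / 7 / 5
  c4 r0c2: 98 / 0 / 0
— RS: 2×2 array has no PE[0][2].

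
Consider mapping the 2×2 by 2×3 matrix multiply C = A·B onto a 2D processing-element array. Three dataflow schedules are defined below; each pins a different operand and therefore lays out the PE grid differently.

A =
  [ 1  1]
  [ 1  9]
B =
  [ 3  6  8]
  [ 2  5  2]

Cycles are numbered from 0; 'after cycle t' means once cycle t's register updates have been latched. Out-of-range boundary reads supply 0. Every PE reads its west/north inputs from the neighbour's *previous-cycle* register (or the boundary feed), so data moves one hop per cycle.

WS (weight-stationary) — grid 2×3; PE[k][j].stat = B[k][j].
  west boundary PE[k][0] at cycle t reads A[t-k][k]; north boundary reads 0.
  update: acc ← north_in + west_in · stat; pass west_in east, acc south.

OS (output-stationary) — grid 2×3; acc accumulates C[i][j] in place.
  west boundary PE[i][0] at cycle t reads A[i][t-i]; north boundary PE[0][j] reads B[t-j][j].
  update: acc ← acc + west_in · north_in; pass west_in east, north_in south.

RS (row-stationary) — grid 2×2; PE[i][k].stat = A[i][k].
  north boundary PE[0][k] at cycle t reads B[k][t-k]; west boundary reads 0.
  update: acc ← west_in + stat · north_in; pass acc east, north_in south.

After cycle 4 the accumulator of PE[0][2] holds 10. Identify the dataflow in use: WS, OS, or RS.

dataflow = OS

Under WS (2×3), PE[0][2]:
  0: (0,2).acc=0  regs=<0,0>
  1: (0,2).acc=0  regs=<0,0>
  2: (0,2).acc=8  regs=<1,8>
  3: (0,2).acc=8  regs=<1,8>
  4: (0,2).acc=0  regs=<0,0>
Under OS (2×3), PE[0][2]:
  0: (0,2).acc=0  regs=<0,0>
  1: (0,2).acc=0  regs=<0,0>
  2: (0,2).acc=8  regs=<1,8>
  3: (0,2).acc=10  regs=<1,2>
  4: (0,2).acc=10  regs=<0,0>
— RS: 2×2 array has no PE[0][2].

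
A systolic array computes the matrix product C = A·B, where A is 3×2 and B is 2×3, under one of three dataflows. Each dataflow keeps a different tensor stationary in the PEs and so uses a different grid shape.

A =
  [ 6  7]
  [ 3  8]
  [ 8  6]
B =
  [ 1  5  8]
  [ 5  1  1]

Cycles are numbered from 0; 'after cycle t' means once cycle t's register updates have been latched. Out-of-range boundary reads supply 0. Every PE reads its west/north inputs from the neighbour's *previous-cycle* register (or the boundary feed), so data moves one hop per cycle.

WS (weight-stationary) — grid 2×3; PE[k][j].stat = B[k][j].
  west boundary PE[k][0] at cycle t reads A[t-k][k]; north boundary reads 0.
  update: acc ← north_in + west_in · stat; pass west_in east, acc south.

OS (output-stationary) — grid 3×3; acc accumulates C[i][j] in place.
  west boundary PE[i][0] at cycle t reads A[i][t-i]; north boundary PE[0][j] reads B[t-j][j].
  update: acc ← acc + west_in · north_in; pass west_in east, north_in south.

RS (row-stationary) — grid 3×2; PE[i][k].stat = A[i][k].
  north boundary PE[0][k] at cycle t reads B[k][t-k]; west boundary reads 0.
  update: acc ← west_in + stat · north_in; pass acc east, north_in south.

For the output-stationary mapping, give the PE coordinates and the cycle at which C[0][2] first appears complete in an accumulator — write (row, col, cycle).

OS: C[0][2] accumulates in PE[0][2]:
  @0  [0,2]  acc 0  |  →0  ↓0
  @1  [0,2]  acc 0  |  →0  ↓0
  @2  [0,2]  acc 48  |  →6  ↓8
  @3  [0,2]  acc 55  |  →7  ↓1

(row, col, cycle) = (0, 2, 3)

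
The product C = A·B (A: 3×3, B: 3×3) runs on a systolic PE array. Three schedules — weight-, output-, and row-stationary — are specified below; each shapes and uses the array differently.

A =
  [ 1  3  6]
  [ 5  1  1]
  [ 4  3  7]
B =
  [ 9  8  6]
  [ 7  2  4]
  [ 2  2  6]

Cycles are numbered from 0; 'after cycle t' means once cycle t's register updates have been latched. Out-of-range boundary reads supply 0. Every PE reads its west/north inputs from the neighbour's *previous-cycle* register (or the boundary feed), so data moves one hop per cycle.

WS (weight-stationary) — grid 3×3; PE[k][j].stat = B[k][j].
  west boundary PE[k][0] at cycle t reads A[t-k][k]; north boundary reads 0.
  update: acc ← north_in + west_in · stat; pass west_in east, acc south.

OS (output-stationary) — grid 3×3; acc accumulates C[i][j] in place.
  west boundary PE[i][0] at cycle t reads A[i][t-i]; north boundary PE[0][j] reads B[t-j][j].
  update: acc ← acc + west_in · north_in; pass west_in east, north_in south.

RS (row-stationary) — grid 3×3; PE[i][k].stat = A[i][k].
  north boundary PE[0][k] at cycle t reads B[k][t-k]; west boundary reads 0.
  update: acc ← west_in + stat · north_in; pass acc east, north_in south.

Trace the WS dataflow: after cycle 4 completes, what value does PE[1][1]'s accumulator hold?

Tracing WS — 3×3 array, target PE[1][1]:
  step 0 · PE0,1: acc=0; fwd→0 fwd↓0
  step 0 · PE1,0: acc=0; fwd→0 fwd↓0
  step 0 · PE1,1: acc=0; fwd→0 fwd↓0
  step 1 · PE0,1: acc=8; fwd→1 fwd↓8
  step 1 · PE1,0: acc=30; fwd→3 fwd↓30
  step 1 · PE1,1: acc=0; fwd→0 fwd↓0
  step 2 · PE0,1: acc=40; fwd→5 fwd↓40
  step 2 · PE1,0: acc=52; fwd→1 fwd↓52
  step 2 · PE1,1: acc=14; fwd→3 fwd↓14
  step 3 · PE0,1: acc=32; fwd→4 fwd↓32
  step 3 · PE1,0: acc=57; fwd→3 fwd↓57
  step 3 · PE1,1: acc=42; fwd→1 fwd↓42
  step 4 · PE0,1: acc=0; fwd→0 fwd↓0
  step 4 · PE1,0: acc=0; fwd→0 fwd↓0
  step 4 · PE1,1: acc=38; fwd→3 fwd↓38

PE[1][1].acc = 38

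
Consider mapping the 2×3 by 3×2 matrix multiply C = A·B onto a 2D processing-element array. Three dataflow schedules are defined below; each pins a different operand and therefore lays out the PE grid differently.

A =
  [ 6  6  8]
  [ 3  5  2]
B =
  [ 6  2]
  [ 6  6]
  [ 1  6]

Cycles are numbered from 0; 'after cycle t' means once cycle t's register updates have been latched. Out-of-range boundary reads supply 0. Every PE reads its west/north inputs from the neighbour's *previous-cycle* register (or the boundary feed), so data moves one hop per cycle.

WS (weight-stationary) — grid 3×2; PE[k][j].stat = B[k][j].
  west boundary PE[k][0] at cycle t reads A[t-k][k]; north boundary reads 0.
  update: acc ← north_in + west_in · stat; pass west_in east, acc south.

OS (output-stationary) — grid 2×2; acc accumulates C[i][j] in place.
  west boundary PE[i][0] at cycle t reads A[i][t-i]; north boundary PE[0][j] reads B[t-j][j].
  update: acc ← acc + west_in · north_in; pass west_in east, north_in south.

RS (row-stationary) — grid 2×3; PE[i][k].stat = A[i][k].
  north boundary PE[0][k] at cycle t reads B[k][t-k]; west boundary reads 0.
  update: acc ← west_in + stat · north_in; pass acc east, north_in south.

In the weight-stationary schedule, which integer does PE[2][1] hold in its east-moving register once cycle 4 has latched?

register = 2

Tracing WS — 3×2 array, target PE[2][1]:
  t=0 PE[1][1]: acc=0 h=0 v=0
  t=0 PE[2][0]: acc=0 h=0 v=0
  t=0 PE[2][1]: acc=0 h=0 v=0
  t=1 PE[1][1]: acc=0 h=0 v=0
  t=1 PE[2][0]: acc=0 h=0 v=0
  t=1 PE[2][1]: acc=0 h=0 v=0
  t=2 PE[1][1]: acc=48 h=6 v=48
  t=2 PE[2][0]: acc=80 h=8 v=80
  t=2 PE[2][1]: acc=0 h=0 v=0
  t=3 PE[1][1]: acc=36 h=5 v=36
  t=3 PE[2][0]: acc=50 h=2 v=50
  t=3 PE[2][1]: acc=96 h=8 v=96
  t=4 PE[1][1]: acc=0 h=0 v=0
  t=4 PE[2][0]: acc=0 h=0 v=0
  t=4 PE[2][1]: acc=48 h=2 v=48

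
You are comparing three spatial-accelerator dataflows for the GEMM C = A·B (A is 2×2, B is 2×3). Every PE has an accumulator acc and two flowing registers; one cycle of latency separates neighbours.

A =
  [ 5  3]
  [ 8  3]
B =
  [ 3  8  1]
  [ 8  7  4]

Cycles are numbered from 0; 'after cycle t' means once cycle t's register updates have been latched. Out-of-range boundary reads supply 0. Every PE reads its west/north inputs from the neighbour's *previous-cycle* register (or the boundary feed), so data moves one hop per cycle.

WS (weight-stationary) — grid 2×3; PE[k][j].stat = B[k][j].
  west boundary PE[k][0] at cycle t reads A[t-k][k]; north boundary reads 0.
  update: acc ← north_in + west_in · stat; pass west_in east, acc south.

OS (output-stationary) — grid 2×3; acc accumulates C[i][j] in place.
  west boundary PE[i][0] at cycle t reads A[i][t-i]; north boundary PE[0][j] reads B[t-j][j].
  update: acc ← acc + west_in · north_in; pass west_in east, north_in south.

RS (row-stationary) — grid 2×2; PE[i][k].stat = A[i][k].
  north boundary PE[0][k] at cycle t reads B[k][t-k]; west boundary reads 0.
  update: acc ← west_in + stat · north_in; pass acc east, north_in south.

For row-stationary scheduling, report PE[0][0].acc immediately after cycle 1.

PE[0][0].acc = 40

RS 2×2: PE[0][0] cycle-by-cycle (with neighbour feeds):
  0: (0,0).acc=15  regs=<15,3>
  1: (0,0).acc=40  regs=<40,8>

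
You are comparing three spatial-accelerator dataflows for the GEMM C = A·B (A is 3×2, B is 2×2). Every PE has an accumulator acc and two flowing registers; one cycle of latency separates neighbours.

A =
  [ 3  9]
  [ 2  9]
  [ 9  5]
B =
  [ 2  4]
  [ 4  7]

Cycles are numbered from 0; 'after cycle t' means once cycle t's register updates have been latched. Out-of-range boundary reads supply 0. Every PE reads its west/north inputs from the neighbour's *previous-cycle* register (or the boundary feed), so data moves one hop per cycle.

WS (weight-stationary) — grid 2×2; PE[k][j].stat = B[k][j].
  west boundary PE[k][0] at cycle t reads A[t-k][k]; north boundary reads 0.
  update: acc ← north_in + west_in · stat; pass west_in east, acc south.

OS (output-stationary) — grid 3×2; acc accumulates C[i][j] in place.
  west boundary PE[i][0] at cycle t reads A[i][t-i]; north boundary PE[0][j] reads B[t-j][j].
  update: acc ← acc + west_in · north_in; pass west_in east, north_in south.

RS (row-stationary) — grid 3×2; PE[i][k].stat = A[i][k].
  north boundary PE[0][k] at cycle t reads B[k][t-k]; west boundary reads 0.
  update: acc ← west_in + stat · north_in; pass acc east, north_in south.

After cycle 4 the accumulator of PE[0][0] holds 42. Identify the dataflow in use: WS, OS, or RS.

— WS: 2×2; PE[0][0] trace:
  @0  [0,0]  acc 6  |  →3  ↓6
  @1  [0,0]  acc 4  |  →2  ↓4
  @2  [0,0]  acc 18  |  →9  ↓18
  @3  [0,0]  acc 0  |  →0  ↓0
  @4  [0,0]  acc 0  |  →0  ↓0
— OS: 3×2; PE[0][0] trace:
  @0  [0,0]  acc 6  |  →3  ↓2
  @1  [0,0]  acc 42  |  →9  ↓4
  @2  [0,0]  acc 42  |  →0  ↓0
  @3  [0,0]  acc 42  |  →0  ↓0
  @4  [0,0]  acc 42  |  →0  ↓0
— RS: 3×2; PE[0][0] trace:
  @0  [0,0]  acc 6  |  →6  ↓2
  @1  [0,0]  acc 12  |  →12  ↓4
  @2  [0,0]  acc 0  |  →0  ↓0
  @3  [0,0]  acc 0  |  →0  ↓0
  @4  [0,0]  acc 0  |  →0  ↓0

dataflow = OS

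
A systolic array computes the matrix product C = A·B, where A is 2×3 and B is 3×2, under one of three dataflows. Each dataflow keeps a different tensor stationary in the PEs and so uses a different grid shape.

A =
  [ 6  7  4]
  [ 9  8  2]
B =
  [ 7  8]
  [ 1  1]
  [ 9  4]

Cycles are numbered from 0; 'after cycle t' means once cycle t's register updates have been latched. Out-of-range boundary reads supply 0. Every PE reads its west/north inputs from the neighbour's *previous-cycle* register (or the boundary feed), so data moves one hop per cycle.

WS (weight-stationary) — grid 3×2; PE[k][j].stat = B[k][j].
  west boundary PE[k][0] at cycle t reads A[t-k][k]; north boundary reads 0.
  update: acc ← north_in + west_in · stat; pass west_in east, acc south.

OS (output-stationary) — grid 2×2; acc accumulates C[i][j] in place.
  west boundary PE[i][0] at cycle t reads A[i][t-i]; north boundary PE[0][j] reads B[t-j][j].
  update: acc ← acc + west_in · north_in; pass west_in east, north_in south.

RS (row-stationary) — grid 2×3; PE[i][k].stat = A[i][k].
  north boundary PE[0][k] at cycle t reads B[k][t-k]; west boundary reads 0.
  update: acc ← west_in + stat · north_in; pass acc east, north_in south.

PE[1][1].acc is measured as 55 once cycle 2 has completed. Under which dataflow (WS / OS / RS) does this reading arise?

— WS: 3×2; PE[1][1] trace:
  cycle 0: PE[1][1] → acc 0, east 0, south 0
  cycle 1: PE[1][1] → acc 0, east 0, south 0
  cycle 2: PE[1][1] → acc 55, east 7, south 55
— OS: 2×2; PE[1][1] trace:
  cycle 0: PE[1][1] → acc 0, east 0, south 0
  cycle 1: PE[1][1] → acc 0, east 0, south 0
  cycle 2: PE[1][1] → acc 72, east 9, south 8
— RS: 2×3; PE[1][1] trace:
  cycle 0: PE[1][1] → acc 0, east 0, south 0
  cycle 1: PE[1][1] → acc 0, east 0, south 0
  cycle 2: PE[1][1] → acc 71, east 71, south 1

dataflow = WS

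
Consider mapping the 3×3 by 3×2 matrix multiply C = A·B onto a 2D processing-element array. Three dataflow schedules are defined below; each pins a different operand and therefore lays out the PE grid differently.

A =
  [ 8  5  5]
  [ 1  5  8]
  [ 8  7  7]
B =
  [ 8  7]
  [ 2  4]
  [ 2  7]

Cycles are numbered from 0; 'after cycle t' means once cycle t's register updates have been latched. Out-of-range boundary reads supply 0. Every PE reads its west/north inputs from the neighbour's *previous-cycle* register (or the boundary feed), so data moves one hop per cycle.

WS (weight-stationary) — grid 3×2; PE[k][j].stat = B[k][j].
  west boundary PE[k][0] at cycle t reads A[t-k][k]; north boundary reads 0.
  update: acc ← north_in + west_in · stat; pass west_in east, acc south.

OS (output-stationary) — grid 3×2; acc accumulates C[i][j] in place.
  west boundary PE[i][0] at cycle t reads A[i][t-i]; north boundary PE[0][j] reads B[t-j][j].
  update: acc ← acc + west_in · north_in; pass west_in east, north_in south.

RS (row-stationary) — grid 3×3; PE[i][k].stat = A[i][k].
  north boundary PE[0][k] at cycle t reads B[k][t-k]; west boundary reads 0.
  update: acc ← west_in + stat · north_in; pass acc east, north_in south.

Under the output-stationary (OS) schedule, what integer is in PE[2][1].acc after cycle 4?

OS on a 3×2 grid — tracing PE[2][1] and its feeders:
  step 0 · PE1,1: acc=0; fwd→0 fwd↓0
  step 0 · PE2,0: acc=0; fwd→0 fwd↓0
  step 0 · PE2,1: acc=0; fwd→0 fwd↓0
  step 1 · PE1,1: acc=0; fwd→0 fwd↓0
  step 1 · PE2,0: acc=0; fwd→0 fwd↓0
  step 1 · PE2,1: acc=0; fwd→0 fwd↓0
  step 2 · PE1,1: acc=7; fwd→1 fwd↓7
  step 2 · PE2,0: acc=64; fwd→8 fwd↓8
  step 2 · PE2,1: acc=0; fwd→0 fwd↓0
  step 3 · PE1,1: acc=27; fwd→5 fwd↓4
  step 3 · PE2,0: acc=78; fwd→7 fwd↓2
  step 3 · PE2,1: acc=56; fwd→8 fwd↓7
  step 4 · PE1,1: acc=83; fwd→8 fwd↓7
  step 4 · PE2,0: acc=92; fwd→7 fwd↓2
  step 4 · PE2,1: acc=84; fwd→7 fwd↓4

PE[2][1].acc = 84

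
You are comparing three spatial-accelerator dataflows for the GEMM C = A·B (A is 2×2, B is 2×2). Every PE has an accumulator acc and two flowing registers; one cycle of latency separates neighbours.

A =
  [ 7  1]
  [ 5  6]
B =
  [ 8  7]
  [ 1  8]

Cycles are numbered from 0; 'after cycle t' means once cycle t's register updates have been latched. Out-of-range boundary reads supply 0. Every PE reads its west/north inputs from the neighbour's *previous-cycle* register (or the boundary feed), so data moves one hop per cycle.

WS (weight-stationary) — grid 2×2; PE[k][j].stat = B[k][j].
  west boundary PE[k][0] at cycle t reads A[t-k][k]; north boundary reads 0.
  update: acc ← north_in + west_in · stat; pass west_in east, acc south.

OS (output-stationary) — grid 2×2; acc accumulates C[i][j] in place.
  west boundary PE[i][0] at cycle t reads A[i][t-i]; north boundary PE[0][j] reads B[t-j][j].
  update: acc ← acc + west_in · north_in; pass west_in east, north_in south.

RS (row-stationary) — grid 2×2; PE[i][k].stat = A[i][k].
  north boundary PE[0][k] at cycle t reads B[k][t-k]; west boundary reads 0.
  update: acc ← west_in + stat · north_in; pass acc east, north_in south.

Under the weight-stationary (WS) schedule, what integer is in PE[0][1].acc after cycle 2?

PE[0][1].acc = 35

WS 2×2: PE[0][1] cycle-by-cycle (with neighbour feeds):
  t=0 PE[0][0]: acc=56 h=7 v=56
  t=0 PE[0][1]: acc=0 h=0 v=0
  t=1 PE[0][0]: acc=40 h=5 v=40
  t=1 PE[0][1]: acc=49 h=7 v=49
  t=2 PE[0][0]: acc=0 h=0 v=0
  t=2 PE[0][1]: acc=35 h=5 v=35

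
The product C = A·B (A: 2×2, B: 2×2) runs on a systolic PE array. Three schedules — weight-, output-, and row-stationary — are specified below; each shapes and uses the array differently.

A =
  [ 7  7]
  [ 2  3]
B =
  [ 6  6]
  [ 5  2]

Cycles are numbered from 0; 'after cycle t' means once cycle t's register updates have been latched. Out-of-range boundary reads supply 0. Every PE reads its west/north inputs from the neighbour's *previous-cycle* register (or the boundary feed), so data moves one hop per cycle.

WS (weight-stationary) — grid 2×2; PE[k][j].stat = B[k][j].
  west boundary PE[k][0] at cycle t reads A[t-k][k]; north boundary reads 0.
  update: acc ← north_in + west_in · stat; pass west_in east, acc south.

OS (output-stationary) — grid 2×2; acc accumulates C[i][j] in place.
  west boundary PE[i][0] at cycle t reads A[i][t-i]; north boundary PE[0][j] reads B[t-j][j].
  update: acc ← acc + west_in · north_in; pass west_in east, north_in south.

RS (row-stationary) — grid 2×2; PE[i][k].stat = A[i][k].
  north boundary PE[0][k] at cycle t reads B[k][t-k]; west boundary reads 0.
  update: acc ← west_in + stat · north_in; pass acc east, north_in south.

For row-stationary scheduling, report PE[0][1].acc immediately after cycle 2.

RS (2×2). Following PE[0][1] plus its west/north inputs:
  0: (0,0).acc=42  regs=<42,6>
  0: (0,1).acc=0  regs=<0,0>
  1: (0,0).acc=42  regs=<42,6>
  1: (0,1).acc=77  regs=<77,5>
  2: (0,0).acc=0  regs=<0,0>
  2: (0,1).acc=56  regs=<56,2>

PE[0][1].acc = 56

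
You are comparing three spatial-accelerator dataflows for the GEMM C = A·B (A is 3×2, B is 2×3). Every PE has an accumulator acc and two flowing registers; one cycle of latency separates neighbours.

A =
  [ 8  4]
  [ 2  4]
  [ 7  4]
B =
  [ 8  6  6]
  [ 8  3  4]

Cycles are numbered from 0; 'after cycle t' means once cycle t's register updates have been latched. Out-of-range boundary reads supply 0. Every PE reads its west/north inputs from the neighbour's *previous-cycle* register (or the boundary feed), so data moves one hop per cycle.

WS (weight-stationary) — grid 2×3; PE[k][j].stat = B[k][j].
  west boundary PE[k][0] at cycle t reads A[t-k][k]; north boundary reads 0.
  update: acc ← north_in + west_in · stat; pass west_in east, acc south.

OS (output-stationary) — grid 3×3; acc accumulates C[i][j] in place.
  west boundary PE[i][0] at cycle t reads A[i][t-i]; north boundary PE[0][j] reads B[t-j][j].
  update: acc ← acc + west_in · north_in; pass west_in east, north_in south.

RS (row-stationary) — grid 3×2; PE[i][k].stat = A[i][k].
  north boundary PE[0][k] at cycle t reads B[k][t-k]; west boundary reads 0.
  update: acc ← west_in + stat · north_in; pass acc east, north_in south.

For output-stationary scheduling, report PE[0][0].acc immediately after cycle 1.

OS (3×3). Following PE[0][0] plus its west/north inputs:
  cycle 0: PE[0][0] → acc 64, east 8, south 8
  cycle 1: PE[0][0] → acc 96, east 4, south 8

PE[0][0].acc = 96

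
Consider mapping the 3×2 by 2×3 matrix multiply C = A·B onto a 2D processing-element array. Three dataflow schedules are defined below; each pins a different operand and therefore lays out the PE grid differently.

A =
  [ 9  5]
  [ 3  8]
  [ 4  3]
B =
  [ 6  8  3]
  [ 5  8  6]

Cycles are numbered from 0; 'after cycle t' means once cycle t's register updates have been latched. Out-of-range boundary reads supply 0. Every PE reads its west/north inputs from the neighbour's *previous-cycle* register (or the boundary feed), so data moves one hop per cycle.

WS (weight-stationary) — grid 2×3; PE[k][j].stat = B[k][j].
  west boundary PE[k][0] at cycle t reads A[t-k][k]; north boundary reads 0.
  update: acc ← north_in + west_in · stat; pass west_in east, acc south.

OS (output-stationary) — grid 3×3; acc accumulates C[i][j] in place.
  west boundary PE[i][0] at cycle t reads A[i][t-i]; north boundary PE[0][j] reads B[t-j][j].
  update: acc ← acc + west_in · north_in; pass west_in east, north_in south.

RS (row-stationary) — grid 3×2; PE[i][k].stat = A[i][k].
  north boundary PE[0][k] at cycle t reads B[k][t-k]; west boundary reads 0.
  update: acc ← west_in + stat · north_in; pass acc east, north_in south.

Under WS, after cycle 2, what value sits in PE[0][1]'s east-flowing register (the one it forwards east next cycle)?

register = 3

WS on a 2×3 grid — tracing PE[0][1] and its feeders:
  c0 r0c0: 54 / 9 / 54
  c0 r0c1: 0 / 0 / 0
  c1 r0c0: 18 / 3 / 18
  c1 r0c1: 72 / 9 / 72
  c2 r0c0: 24 / 4 / 24
  c2 r0c1: 24 / 3 / 24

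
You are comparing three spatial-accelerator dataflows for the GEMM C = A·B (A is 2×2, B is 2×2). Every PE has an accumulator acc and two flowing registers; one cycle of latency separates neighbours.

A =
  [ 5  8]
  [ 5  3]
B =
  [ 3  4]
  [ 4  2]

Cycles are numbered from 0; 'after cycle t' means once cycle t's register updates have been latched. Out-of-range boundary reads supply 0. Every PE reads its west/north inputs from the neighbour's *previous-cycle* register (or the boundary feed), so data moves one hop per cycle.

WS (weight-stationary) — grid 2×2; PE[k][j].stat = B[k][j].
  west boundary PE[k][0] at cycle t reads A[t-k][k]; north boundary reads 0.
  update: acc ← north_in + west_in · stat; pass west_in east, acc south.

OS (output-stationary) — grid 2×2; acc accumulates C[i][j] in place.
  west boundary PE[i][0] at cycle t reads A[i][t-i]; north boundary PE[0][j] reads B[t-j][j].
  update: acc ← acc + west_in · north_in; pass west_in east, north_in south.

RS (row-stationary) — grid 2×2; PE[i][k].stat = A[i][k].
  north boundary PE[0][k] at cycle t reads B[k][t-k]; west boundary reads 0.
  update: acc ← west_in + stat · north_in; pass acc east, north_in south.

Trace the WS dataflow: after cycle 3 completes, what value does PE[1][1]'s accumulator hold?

PE[1][1].acc = 26

WS (2×2). Following PE[1][1] plus its west/north inputs:
  0: (0,1).acc=0  regs=<0,0>
  0: (1,0).acc=0  regs=<0,0>
  0: (1,1).acc=0  regs=<0,0>
  1: (0,1).acc=20  regs=<5,20>
  1: (1,0).acc=47  regs=<8,47>
  1: (1,1).acc=0  regs=<0,0>
  2: (0,1).acc=20  regs=<5,20>
  2: (1,0).acc=27  regs=<3,27>
  2: (1,1).acc=36  regs=<8,36>
  3: (0,1).acc=0  regs=<0,0>
  3: (1,0).acc=0  regs=<0,0>
  3: (1,1).acc=26  regs=<3,26>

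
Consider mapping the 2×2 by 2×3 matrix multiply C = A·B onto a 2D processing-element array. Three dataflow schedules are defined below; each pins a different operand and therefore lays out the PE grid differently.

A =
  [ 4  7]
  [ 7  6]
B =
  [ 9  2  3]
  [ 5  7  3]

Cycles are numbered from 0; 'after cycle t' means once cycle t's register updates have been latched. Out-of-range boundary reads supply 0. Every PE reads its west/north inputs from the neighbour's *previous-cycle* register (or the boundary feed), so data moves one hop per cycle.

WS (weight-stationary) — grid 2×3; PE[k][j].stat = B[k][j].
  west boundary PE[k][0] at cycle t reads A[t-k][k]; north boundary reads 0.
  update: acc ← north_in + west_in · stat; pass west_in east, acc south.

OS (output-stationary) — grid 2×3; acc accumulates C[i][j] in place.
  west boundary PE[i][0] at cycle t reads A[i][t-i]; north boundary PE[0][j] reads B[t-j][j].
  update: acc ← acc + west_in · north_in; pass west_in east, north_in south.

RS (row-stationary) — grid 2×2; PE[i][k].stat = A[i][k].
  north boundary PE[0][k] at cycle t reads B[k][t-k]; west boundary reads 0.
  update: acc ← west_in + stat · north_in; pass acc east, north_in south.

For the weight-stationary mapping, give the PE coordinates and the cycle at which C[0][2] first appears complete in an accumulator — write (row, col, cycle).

WS: C[0][2] accumulates in PE[1][2]:
  t=0 PE[1][2]: acc=0 h=0 v=0
  t=1 PE[1][2]: acc=0 h=0 v=0
  t=2 PE[1][2]: acc=0 h=0 v=0
  t=3 PE[1][2]: acc=33 h=7 v=33

(row, col, cycle) = (1, 2, 3)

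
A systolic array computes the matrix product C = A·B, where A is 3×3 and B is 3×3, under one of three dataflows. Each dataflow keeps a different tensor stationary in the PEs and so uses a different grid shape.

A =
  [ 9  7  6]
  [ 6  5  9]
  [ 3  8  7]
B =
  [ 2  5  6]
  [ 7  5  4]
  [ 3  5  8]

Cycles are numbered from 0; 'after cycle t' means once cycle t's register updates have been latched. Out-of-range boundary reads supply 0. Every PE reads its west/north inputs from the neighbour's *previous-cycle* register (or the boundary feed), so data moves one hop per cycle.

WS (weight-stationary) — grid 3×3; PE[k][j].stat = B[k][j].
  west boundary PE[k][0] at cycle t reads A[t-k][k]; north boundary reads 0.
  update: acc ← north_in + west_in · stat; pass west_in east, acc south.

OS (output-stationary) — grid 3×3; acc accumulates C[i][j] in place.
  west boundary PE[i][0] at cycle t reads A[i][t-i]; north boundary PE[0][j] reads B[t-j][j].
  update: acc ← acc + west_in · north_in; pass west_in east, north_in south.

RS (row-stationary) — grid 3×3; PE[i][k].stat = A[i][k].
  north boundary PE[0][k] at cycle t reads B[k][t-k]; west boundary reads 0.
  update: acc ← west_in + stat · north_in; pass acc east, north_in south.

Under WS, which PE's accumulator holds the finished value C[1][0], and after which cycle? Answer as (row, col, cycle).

(row, col, cycle) = (2, 0, 3)

WS: C[1][0] accumulates in PE[2][0]:
  t=0 PE[2][0]: acc=0 h=0 v=0
  t=1 PE[2][0]: acc=0 h=0 v=0
  t=2 PE[2][0]: acc=85 h=6 v=85
  t=3 PE[2][0]: acc=74 h=9 v=74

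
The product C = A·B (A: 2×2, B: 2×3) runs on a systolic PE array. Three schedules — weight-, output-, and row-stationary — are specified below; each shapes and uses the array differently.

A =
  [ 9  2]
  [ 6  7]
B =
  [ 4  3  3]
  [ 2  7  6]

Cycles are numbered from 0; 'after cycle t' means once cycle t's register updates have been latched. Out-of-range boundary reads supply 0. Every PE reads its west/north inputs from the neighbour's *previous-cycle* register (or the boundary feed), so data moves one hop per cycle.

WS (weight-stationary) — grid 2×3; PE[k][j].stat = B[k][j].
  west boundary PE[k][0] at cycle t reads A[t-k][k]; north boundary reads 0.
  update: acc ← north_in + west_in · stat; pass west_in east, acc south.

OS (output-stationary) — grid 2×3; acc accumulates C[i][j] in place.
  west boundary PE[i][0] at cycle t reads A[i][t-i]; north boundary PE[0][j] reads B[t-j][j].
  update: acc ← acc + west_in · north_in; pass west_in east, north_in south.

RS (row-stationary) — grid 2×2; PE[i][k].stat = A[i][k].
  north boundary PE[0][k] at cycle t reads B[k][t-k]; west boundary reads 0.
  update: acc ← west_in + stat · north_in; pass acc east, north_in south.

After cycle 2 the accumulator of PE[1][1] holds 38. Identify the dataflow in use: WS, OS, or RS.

dataflow = RS

— WS: 2×3; PE[1][1] trace:
  @0  [1,1]  acc 0  |  →0  ↓0
  @1  [1,1]  acc 0  |  →0  ↓0
  @2  [1,1]  acc 41  |  →2  ↓41
— OS: 2×3; PE[1][1] trace:
  @0  [1,1]  acc 0  |  →0  ↓0
  @1  [1,1]  acc 0  |  →0  ↓0
  @2  [1,1]  acc 18  |  →6  ↓3
— RS: 2×2; PE[1][1] trace:
  @0  [1,1]  acc 0  |  →0  ↓0
  @1  [1,1]  acc 0  |  →0  ↓0
  @2  [1,1]  acc 38  |  →38  ↓2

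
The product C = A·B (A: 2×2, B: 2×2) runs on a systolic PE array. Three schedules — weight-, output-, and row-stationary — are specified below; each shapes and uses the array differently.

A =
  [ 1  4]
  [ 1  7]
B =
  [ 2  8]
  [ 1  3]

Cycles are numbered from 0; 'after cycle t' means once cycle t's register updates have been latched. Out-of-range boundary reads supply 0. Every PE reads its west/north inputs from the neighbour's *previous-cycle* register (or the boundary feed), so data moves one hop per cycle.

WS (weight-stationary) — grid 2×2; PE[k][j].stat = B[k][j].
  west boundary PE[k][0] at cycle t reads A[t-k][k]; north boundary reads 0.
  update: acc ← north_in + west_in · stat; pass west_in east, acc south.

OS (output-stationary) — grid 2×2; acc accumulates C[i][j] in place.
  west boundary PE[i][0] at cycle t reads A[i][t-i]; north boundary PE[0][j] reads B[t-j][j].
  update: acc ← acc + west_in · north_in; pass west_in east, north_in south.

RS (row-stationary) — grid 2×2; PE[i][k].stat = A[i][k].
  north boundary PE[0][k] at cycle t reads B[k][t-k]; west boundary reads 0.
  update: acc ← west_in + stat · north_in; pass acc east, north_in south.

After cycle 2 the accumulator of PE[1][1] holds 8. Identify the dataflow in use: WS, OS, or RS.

dataflow = OS

WS [2×2] PE[1][1] across cycles:
  c0 r1c1: 0 / 0 / 0
  c1 r1c1: 0 / 0 / 0
  c2 r1c1: 20 / 4 / 20
OS [2×2] PE[1][1] across cycles:
  c0 r1c1: 0 / 0 / 0
  c1 r1c1: 0 / 0 / 0
  c2 r1c1: 8 / 1 / 8
RS [2×2] PE[1][1] across cycles:
  c0 r1c1: 0 / 0 / 0
  c1 r1c1: 0 / 0 / 0
  c2 r1c1: 9 / 9 / 1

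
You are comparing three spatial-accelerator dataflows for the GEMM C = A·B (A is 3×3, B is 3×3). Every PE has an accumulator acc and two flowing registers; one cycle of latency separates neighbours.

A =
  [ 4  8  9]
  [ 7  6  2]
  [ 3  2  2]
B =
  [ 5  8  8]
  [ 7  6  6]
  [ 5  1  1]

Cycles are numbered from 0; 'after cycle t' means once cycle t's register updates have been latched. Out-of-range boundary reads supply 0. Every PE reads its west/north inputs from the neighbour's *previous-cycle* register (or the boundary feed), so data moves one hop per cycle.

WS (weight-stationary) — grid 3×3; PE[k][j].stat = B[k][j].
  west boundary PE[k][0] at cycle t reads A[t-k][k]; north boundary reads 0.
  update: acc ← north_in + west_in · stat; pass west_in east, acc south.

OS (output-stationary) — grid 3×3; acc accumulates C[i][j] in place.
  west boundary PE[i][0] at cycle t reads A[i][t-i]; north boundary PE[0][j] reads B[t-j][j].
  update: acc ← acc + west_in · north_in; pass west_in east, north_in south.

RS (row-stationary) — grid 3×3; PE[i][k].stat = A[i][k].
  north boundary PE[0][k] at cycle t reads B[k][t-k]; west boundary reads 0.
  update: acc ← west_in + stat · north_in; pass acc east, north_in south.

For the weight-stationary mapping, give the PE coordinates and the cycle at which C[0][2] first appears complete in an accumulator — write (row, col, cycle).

Under WS, C[0][2] lands at PE[2][2]:
  t=0 PE[2][2]: acc=0 h=0 v=0
  t=1 PE[2][2]: acc=0 h=0 v=0
  t=2 PE[2][2]: acc=0 h=0 v=0
  t=3 PE[2][2]: acc=0 h=0 v=0
  t=4 PE[2][2]: acc=89 h=9 v=89

(row, col, cycle) = (2, 2, 4)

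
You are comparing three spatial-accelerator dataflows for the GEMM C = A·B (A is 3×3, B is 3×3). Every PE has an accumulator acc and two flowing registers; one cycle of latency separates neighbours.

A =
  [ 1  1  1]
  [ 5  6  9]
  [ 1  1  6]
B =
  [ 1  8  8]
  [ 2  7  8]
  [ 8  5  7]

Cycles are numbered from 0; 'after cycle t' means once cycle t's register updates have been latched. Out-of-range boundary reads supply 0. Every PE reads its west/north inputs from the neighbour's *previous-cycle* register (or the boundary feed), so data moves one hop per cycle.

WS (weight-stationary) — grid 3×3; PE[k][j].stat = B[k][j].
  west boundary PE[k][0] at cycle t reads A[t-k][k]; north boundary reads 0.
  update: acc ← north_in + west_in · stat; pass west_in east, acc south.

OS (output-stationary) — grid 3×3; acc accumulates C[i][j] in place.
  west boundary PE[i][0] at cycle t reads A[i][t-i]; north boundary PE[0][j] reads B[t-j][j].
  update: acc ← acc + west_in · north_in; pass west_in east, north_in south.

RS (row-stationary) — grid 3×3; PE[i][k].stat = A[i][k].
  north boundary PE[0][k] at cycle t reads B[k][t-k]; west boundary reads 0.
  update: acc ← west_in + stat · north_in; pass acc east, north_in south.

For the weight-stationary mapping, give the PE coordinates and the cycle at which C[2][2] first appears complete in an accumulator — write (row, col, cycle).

WS — PE[2][2] is where C[2][2] collects:
  t=0 PE[2][2]: acc=0 h=0 v=0
  t=1 PE[2][2]: acc=0 h=0 v=0
  t=2 PE[2][2]: acc=0 h=0 v=0
  t=3 PE[2][2]: acc=0 h=0 v=0
  t=4 PE[2][2]: acc=23 h=1 v=23
  t=5 PE[2][2]: acc=151 h=9 v=151
  t=6 PE[2][2]: acc=58 h=6 v=58

(row, col, cycle) = (2, 2, 6)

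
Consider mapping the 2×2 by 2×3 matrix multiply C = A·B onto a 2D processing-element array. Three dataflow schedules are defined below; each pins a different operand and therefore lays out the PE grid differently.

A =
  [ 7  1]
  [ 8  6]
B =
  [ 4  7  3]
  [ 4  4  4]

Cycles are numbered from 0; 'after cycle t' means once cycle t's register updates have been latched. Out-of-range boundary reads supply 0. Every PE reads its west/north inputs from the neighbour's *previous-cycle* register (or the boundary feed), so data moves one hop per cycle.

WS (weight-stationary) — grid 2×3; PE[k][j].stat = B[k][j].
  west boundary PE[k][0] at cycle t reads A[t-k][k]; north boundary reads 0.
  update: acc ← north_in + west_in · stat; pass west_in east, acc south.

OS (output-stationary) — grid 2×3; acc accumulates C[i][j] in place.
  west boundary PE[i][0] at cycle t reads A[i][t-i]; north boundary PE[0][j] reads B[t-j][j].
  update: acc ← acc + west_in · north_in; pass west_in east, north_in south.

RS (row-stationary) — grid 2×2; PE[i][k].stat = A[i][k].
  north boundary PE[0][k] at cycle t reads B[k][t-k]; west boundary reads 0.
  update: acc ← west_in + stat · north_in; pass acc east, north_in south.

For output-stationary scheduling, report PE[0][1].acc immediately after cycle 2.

PE[0][1].acc = 53

OS (2×3). Following PE[0][1] plus its west/north inputs:
  cycle 0: PE[0][0] → acc 28, east 7, south 4
  cycle 0: PE[0][1] → acc 0, east 0, south 0
  cycle 1: PE[0][0] → acc 32, east 1, south 4
  cycle 1: PE[0][1] → acc 49, east 7, south 7
  cycle 2: PE[0][0] → acc 32, east 0, south 0
  cycle 2: PE[0][1] → acc 53, east 1, south 4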